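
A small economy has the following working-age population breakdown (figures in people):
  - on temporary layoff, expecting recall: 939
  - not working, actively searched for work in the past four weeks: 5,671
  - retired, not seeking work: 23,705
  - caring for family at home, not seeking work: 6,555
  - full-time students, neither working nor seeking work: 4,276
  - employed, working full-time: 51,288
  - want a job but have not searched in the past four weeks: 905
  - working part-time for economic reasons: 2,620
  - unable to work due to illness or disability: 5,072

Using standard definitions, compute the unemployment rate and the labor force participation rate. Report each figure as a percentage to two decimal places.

Unemployment rate ≈ 10.92%; labor force participation rate ≈ 59.90%.

Employed = 51,288 + 2,620 = 53,908 (anyone who worked, including part-time for economic reasons, counts as employed).
Unemployed = 939 + 5,671 = 6,610 (jobless and actively searching, or on temporary layoff).
Labor force = 53,908 + 6,610 = 60,518.
Not in labor force = 23,705 + 6,555 + 4,276 + 905 + 5,072 = 40,513 (those not working and not actively searching are outside the labor force — including those who want a job but have given up searching).
Civilian working-age population = 60,518 + 40,513 = 101,031.
Unemployment rate = 6,610 / 60,518 = 10.92%.
Labor force participation rate = 60,518 / 101,031 = 59.90%.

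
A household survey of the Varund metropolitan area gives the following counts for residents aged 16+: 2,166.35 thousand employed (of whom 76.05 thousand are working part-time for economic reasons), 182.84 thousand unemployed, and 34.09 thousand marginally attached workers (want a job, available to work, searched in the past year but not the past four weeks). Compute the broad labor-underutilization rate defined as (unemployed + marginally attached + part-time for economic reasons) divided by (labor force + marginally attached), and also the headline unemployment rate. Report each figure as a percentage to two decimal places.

Broad underutilization rate ≈ 12.29%; headline unemployment rate ≈ 7.78%.

Labor force = 2,166.35 + 182.84 = 2,349.19 thousand.
Numerator = 182.84 + 34.09 + 76.05 = 292.98 thousand.
Denominator = 2,349.19 + 34.09 = 2,383.28 thousand.
Broad rate = 292.98 / 2,383.28 = 12.29%.
Headline unemployment rate = 182.84 / 2,349.19 = 7.78%.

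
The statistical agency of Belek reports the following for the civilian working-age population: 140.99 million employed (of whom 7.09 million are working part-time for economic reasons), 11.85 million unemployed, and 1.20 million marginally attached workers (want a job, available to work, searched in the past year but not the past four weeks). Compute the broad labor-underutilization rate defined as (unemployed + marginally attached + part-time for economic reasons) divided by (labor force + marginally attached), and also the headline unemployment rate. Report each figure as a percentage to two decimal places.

Broad underutilization rate ≈ 13.07%; headline unemployment rate ≈ 7.75%.

Labor force = 140.99 + 11.85 = 152.84 million.
Numerator = 11.85 + 1.20 + 7.09 = 20.14 million.
Denominator = 152.84 + 1.20 = 154.04 million.
Broad rate = 20.14 / 154.04 = 13.07%.
Headline unemployment rate = 11.85 / 152.84 = 7.75%.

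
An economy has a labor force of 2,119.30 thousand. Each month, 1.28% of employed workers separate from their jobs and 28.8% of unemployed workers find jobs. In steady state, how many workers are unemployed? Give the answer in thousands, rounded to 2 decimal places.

Steady-state unemployment rate u* = s/(s+f) = 1.28/(1.28+28.8) = 0.042553.
Unemployed = u* × labor force = 0.042553 × 2,119.30 ≈ 90.18 thousand.

About 90.18 thousand are unemployed in steady state.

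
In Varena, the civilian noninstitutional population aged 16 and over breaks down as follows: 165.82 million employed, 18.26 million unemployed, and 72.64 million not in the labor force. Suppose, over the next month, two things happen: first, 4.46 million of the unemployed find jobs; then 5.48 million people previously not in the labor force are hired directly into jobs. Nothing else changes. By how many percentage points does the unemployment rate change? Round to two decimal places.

Initially, labor force = 165.82 + 18.26 = 184.08 million, so u = 18.26/184.08 = 9.92%.
After the first change, unemployed falls and employed rises by 4.46; labor force unchanged → E = 170.28, U = 13.80, labor force = 184.08 million.
After the second change, employed and labor force both rise by 5.48; unemployed unchanged → E = 175.76, U = 13.80, labor force = 189.56 million.
New unemployment rate = 13.80 / 189.56 = 7.28%.
Change = 7.28% − 9.92% = −2.64 percentage points.

The unemployment rate changes by −2.64 percentage points.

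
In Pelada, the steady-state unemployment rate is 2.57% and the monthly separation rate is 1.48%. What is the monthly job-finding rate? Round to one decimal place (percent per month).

From u* = s/(s+f): f = s·(1−u)/u.
f = 1.48 × (1 − 0.0257) / 0.0257 = 1.4420 / 0.0257 ≈ 56.1% per month.

Job-finding rate ≈ 56.1% per month.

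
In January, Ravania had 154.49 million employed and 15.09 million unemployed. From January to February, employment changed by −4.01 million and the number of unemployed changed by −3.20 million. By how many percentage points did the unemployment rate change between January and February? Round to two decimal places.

The unemployment rate changed by −1.58 percentage points.

January: labor force = 154.49 + 15.09 = 169.58; u = 15.09/169.58 = 8.90%.
February: labor force = 150.48 + 11.89 = 162.37; u = 11.89/162.37 = 7.32%.
Change = 7.32% − 8.90% = −1.58 pp.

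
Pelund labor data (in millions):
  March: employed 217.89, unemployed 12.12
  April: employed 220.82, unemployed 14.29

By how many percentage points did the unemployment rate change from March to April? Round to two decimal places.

March: labor force = 217.89 + 12.12 = 230.01; u = 12.12/230.01 = 5.27%.
April: labor force = 220.82 + 14.29 = 235.11; u = 14.29/235.11 = 6.08%.
Change = 6.08% − 5.27% = +0.81 pp.

The unemployment rate changed by +0.81 percentage points.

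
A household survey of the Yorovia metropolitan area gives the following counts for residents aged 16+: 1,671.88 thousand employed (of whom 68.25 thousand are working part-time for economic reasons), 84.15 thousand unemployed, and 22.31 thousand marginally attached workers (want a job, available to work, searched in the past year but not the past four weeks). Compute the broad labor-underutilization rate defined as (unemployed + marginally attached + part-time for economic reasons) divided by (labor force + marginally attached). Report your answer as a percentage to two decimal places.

Broad underutilization rate ≈ 9.82%.

Labor force = 1,671.88 + 84.15 = 1,756.03 thousand.
Numerator = 84.15 + 22.31 + 68.25 = 174.71 thousand.
Denominator = 1,756.03 + 22.31 = 1,778.34 thousand.
Broad rate = 174.71 / 1,778.34 = 9.82%.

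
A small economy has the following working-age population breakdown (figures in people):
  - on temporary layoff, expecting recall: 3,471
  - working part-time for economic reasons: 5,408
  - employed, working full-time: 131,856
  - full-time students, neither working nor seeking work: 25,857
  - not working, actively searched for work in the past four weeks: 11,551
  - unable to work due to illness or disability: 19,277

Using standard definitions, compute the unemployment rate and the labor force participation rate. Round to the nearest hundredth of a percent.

Unemployment rate ≈ 9.86%; labor force participation rate ≈ 77.14%.

Employed = 5,408 + 131,856 = 137,264 (anyone who worked, including part-time for economic reasons, counts as employed).
Unemployed = 3,471 + 11,551 = 15,022 (jobless and actively searching, or on temporary layoff).
Labor force = 137,264 + 15,022 = 152,286.
Not in labor force = 25,857 + 19,277 = 45,134 (those not working and not actively searching are outside the labor force).
Civilian working-age population = 152,286 + 45,134 = 197,420.
Unemployment rate = 15,022 / 152,286 = 9.86%.
Labor force participation rate = 152,286 / 197,420 = 77.14%.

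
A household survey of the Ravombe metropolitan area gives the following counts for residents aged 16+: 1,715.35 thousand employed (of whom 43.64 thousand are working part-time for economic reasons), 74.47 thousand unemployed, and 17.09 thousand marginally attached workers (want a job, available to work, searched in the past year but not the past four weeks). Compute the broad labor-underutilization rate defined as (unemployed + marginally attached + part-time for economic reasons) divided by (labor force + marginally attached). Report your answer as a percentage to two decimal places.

Broad underutilization rate ≈ 7.48%.

Labor force = 1,715.35 + 74.47 = 1,789.82 thousand.
Numerator = 74.47 + 17.09 + 43.64 = 135.20 thousand.
Denominator = 1,789.82 + 17.09 = 1,806.91 thousand.
Broad rate = 135.20 / 1,806.91 = 7.48%.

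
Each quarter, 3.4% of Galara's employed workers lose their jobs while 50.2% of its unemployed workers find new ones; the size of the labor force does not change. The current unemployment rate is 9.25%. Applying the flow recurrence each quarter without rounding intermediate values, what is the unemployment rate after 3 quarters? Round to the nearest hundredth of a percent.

Unemployment rate after three quarters ≈ 6.63%.

With a fixed labor force, u_{t+1} = u_t + s·(1−u_t) − f·u_t = u_t·(1−s−f) + s.
Here 1−s−f = 0.464 and s = 0.034.
u_1 = 0.092500 × 0.464 + 0.034 = 0.076920.
u_2 = 0.076920 × 0.464 + 0.034 = 0.069691.
u_3 = 0.069691 × 0.464 + 0.034 = 0.066337.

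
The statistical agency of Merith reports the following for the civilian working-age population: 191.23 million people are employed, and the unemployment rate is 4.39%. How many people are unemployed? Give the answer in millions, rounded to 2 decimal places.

About 8.78 million are unemployed.

Let U be the number unemployed. The labor force is E + U, and U/(E+U) = 0.0439.
So U = 0.0439 × 191.23 / (1 − 0.0439) = 8.3950 / 0.9561 ≈ 8.78 million.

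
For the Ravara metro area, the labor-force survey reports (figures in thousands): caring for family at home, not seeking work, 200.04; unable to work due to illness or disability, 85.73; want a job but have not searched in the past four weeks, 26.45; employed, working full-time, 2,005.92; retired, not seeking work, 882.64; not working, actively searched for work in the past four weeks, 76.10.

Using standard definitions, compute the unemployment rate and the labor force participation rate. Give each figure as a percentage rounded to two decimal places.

Employed = 2,005.92 thousand.
Unemployed = 76.10 thousand.
Labor force = 2,005.92 + 76.10 = 2,082.02 thousand.
Not in labor force = 200.04 + 85.73 + 26.45 + 882.64 = 1,194.86 thousand (those not working and not actively searching are outside the labor force — including those who want a job but have given up searching).
Civilian working-age population = 2,082.02 + 1,194.86 = 3,276.88 thousand.
Unemployment rate = 76.10 / 2,082.02 = 3.66%.
Labor force participation rate = 2,082.02 / 3,276.88 = 63.54%.

Unemployment rate ≈ 3.66%; labor force participation rate ≈ 63.54%.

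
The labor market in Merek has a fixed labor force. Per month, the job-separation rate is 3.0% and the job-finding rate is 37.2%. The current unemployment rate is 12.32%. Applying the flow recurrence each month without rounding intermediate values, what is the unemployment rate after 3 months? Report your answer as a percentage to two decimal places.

With a fixed labor force, u_{t+1} = u_t + s·(1−u_t) − f·u_t = u_t·(1−s−f) + s.
Here 1−s−f = 0.598 and s = 0.030.
u_1 = 0.123200 × 0.598 + 0.030 = 0.103674.
u_2 = 0.103674 × 0.598 + 0.030 = 0.091997.
u_3 = 0.091997 × 0.598 + 0.030 = 0.085014.

Unemployment rate after three months ≈ 8.50%.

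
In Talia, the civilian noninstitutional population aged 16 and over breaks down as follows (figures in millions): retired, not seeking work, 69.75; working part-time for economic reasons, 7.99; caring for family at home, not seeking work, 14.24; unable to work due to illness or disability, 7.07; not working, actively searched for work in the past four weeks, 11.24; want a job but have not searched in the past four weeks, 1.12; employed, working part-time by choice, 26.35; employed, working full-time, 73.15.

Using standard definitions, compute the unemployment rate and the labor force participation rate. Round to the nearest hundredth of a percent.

Unemployment rate ≈ 9.47%; labor force participation rate ≈ 56.29%.

Employed = 7.99 + 26.35 + 73.15 = 107.49 million (anyone who worked, including part-time for economic reasons, counts as employed).
Unemployed = 11.24 million.
Labor force = 107.49 + 11.24 = 118.73 million.
Not in labor force = 69.75 + 14.24 + 7.07 + 1.12 = 92.18 million (those not working and not actively searching are outside the labor force — including those who want a job but have given up searching).
Civilian working-age population = 118.73 + 92.18 = 210.91 million.
Unemployment rate = 11.24 / 118.73 = 9.47%.
Labor force participation rate = 118.73 / 210.91 = 56.29%.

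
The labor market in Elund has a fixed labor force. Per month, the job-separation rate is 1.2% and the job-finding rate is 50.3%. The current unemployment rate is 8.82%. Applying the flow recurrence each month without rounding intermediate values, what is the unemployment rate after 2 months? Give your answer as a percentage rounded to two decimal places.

Unemployment rate after two months ≈ 3.86%.

With a fixed labor force, u_{t+1} = u_t + s·(1−u_t) − f·u_t = u_t·(1−s−f) + s.
Here 1−s−f = 0.485 and s = 0.012.
u_1 = 0.088200 × 0.485 + 0.012 = 0.054777.
u_2 = 0.054777 × 0.485 + 0.012 = 0.038567.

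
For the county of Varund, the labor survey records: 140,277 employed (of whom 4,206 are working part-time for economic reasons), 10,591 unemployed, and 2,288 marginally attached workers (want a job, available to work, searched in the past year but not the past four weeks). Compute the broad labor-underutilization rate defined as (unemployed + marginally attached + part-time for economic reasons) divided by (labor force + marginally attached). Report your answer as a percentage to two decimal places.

Labor force = 140,277 + 10,591 = 150,868.
Numerator = 10,591 + 2,288 + 4,206 = 17,085.
Denominator = 150,868 + 2,288 = 153,156.
Broad rate = 17,085 / 153,156 = 11.16%.

Broad underutilization rate ≈ 11.16%.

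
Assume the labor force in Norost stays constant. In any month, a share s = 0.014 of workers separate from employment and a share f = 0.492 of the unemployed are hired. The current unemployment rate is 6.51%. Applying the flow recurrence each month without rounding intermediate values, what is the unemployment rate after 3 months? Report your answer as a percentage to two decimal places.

With a fixed labor force, u_{t+1} = u_t + s·(1−u_t) − f·u_t = u_t·(1−s−f) + s.
Here 1−s−f = 0.494 and s = 0.014.
u_1 = 0.065100 × 0.494 + 0.014 = 0.046159.
u_2 = 0.046159 × 0.494 + 0.014 = 0.036803.
u_3 = 0.036803 × 0.494 + 0.014 = 0.032181.

Unemployment rate after three months ≈ 3.22%.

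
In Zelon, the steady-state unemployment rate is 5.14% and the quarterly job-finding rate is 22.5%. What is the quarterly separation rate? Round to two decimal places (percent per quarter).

From u* = s/(s+f): s = u·f/(1−u).
s = 0.0514 × 22.5 / (1 − 0.0514) = 1.1565 / 0.9486 ≈ 1.22% per quarter.

Separation rate ≈ 1.22% per quarter.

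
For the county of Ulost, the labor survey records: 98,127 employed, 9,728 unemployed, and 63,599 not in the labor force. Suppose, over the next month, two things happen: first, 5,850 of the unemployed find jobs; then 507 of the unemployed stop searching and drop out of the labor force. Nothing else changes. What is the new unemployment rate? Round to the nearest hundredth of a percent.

New unemployment rate ≈ 3.14%.

Initially, labor force = 98,127 + 9,728 = 107,855, so u = 9,728/107,855 = 9.02%.
After the first change, unemployed falls and employed rises by 5,850; labor force unchanged → E = 103,977, U = 3,878, labor force = 107,855.
After the second change, unemployed and labor force both fall by 507 → E = 103,977, U = 3,371, labor force = 107,348.
New unemployment rate = 3,371 / 107,348 = 3.14%.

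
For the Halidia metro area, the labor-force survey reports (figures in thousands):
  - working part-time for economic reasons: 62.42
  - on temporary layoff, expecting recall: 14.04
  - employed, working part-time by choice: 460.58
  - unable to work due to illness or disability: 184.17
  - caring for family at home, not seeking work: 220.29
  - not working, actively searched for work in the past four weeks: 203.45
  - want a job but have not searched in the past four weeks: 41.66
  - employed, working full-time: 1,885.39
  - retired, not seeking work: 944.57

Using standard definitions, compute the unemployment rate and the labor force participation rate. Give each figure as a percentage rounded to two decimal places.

Employed = 62.42 + 460.58 + 1,885.39 = 2,408.39 thousand (anyone who worked, including part-time for economic reasons, counts as employed).
Unemployed = 14.04 + 203.45 = 217.49 thousand (jobless and actively searching, or on temporary layoff).
Labor force = 2,408.39 + 217.49 = 2,625.88 thousand.
Not in labor force = 184.17 + 220.29 + 41.66 + 944.57 = 1,390.69 thousand (those not working and not actively searching are outside the labor force — including those who want a job but have given up searching).
Civilian working-age population = 2,625.88 + 1,390.69 = 4,016.57 thousand.
Unemployment rate = 217.49 / 2,625.88 = 8.28%.
Labor force participation rate = 2,625.88 / 4,016.57 = 65.38%.

Unemployment rate ≈ 8.28%; labor force participation rate ≈ 65.38%.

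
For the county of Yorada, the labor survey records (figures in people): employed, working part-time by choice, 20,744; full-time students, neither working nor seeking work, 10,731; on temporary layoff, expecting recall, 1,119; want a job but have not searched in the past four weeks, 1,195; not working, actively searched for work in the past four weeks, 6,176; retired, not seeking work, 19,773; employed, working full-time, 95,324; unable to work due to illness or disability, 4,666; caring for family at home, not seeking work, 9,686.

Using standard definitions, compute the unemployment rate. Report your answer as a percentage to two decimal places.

Employed = 20,744 + 95,324 = 116,068.
Unemployed = 1,119 + 6,176 = 7,295 (jobless and actively searching, or on temporary layoff).
Labor force = 116,068 + 7,295 = 123,363.
Unemployment rate = 7,295 / 123,363 = 5.91%.

Unemployment rate ≈ 5.91%.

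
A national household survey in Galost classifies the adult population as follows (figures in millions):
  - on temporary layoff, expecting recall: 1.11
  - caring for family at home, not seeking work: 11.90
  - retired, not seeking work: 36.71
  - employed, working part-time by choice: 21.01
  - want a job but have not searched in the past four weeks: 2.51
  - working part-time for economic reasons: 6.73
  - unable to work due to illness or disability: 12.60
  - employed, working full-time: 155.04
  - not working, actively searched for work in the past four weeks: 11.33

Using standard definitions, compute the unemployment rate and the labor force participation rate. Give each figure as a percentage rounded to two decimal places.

Unemployment rate ≈ 6.37%; labor force participation rate ≈ 75.39%.

Employed = 21.01 + 6.73 + 155.04 = 182.78 million (anyone who worked, including part-time for economic reasons, counts as employed).
Unemployed = 1.11 + 11.33 = 12.44 million (jobless and actively searching, or on temporary layoff).
Labor force = 182.78 + 12.44 = 195.22 million.
Not in labor force = 11.90 + 36.71 + 2.51 + 12.60 = 63.72 million (those not working and not actively searching are outside the labor force — including those who want a job but have given up searching).
Civilian working-age population = 195.22 + 63.72 = 258.94 million.
Unemployment rate = 12.44 / 195.22 = 6.37%.
Labor force participation rate = 195.22 / 258.94 = 75.39%.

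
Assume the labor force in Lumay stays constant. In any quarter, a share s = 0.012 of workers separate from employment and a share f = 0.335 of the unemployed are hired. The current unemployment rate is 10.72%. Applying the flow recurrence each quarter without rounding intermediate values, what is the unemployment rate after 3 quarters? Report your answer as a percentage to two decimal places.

Unemployment rate after three quarters ≈ 5.48%.

With a fixed labor force, u_{t+1} = u_t + s·(1−u_t) − f·u_t = u_t·(1−s−f) + s.
Here 1−s−f = 0.653 and s = 0.012.
u_1 = 0.107200 × 0.653 + 0.012 = 0.082002.
u_2 = 0.082002 × 0.653 + 0.012 = 0.065547.
u_3 = 0.065547 × 0.653 + 0.012 = 0.054802.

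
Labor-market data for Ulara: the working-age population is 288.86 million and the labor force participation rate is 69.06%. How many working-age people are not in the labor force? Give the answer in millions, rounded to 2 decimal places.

Share not in the labor force = 1 − 0.6906 = 0.3094.
Not in labor force = 0.3094 × 288.86 ≈ 89.37 million.

About 89.37 million are not in the labor force.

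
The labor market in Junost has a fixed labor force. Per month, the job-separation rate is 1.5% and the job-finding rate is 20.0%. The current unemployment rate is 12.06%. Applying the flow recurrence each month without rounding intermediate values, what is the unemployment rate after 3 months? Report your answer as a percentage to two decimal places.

Unemployment rate after three months ≈ 9.44%.

With a fixed labor force, u_{t+1} = u_t + s·(1−u_t) − f·u_t = u_t·(1−s−f) + s.
Here 1−s−f = 0.785 and s = 0.015.
u_1 = 0.120600 × 0.785 + 0.015 = 0.109671.
u_2 = 0.109671 × 0.785 + 0.015 = 0.101092.
u_3 = 0.101092 × 0.785 + 0.015 = 0.094357.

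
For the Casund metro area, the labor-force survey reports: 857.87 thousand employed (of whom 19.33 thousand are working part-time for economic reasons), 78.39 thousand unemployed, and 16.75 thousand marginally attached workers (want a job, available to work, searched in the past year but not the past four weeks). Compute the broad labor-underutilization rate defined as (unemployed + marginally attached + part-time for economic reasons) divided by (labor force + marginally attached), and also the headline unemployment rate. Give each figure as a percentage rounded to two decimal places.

Broad underutilization rate ≈ 12.01%; headline unemployment rate ≈ 8.37%.

Labor force = 857.87 + 78.39 = 936.26 thousand.
Numerator = 78.39 + 16.75 + 19.33 = 114.47 thousand.
Denominator = 936.26 + 16.75 = 953.01 thousand.
Broad rate = 114.47 / 953.01 = 12.01%.
Headline unemployment rate = 78.39 / 936.26 = 8.37%.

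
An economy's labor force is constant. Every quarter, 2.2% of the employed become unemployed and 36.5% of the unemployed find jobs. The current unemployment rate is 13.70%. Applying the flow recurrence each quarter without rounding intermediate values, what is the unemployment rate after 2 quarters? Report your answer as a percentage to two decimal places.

With a fixed labor force, u_{t+1} = u_t + s·(1−u_t) − f·u_t = u_t·(1−s−f) + s.
Here 1−s−f = 0.613 and s = 0.022.
u_1 = 0.137000 × 0.613 + 0.022 = 0.105981.
u_2 = 0.105981 × 0.613 + 0.022 = 0.086966.

Unemployment rate after two quarters ≈ 8.70%.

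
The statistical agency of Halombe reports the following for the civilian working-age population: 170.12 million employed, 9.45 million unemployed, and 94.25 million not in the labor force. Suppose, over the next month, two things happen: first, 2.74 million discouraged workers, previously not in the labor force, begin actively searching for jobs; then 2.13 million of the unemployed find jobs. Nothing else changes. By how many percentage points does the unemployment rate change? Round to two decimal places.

Initially, labor force = 170.12 + 9.45 = 179.57 million, so u = 9.45/179.57 = 5.26%.
After the first change, unemployed and labor force both rise by 2.74 → E = 170.12, U = 12.19, labor force = 182.31 million.
After the second change, unemployed falls and employed rises by 2.13; labor force unchanged → E = 172.25, U = 10.06, labor force = 182.31 million.
New unemployment rate = 10.06 / 182.31 = 5.52%.
Change = 5.52% − 5.26% = +0.26 percentage points.

The unemployment rate changes by +0.26 percentage points.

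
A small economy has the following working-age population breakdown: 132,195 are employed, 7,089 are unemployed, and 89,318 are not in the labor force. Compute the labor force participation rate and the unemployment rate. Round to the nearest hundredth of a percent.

Labor force = employed + unemployed = 132,195 + 7,089 = 139,284.
Working-age population = 139,284 + 89,318 = 228,602.
Unemployment rate = 7,089 / 139,284 = 5.09%.
Labor force participation rate = 139,284 / 228,602 = 60.93%.

Labor force participation rate ≈ 60.93%; unemployment rate ≈ 5.09%.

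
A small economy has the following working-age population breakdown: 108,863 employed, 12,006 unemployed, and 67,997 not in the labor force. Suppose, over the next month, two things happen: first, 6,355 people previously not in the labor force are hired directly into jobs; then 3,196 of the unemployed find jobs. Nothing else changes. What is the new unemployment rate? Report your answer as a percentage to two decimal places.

Initially, labor force = 108,863 + 12,006 = 120,869, so u = 12,006/120,869 = 9.93%.
After the first change, employed and labor force both rise by 6,355; unemployed unchanged → E = 115,218, U = 12,006, labor force = 127,224.
After the second change, unemployed falls and employed rises by 3,196; labor force unchanged → E = 118,414, U = 8,810, labor force = 127,224.
New unemployment rate = 8,810 / 127,224 = 6.92%.

New unemployment rate ≈ 6.92%.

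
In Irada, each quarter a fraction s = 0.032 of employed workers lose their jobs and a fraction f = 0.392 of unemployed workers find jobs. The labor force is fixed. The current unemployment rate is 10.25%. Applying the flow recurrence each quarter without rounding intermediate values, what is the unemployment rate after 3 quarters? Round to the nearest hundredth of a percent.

With a fixed labor force, u_{t+1} = u_t + s·(1−u_t) − f·u_t = u_t·(1−s−f) + s.
Here 1−s−f = 0.576 and s = 0.032.
u_1 = 0.102500 × 0.576 + 0.032 = 0.091040.
u_2 = 0.091040 × 0.576 + 0.032 = 0.084439.
u_3 = 0.084439 × 0.576 + 0.032 = 0.080637.

Unemployment rate after three quarters ≈ 8.06%.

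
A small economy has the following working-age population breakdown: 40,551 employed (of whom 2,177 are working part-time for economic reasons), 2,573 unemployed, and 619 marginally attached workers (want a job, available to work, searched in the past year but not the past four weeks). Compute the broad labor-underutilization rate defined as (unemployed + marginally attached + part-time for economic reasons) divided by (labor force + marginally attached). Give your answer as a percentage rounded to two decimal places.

Broad underutilization rate ≈ 12.27%.

Labor force = 40,551 + 2,573 = 43,124.
Numerator = 2,573 + 619 + 2,177 = 5,369.
Denominator = 43,124 + 619 = 43,743.
Broad rate = 5,369 / 43,743 = 12.27%.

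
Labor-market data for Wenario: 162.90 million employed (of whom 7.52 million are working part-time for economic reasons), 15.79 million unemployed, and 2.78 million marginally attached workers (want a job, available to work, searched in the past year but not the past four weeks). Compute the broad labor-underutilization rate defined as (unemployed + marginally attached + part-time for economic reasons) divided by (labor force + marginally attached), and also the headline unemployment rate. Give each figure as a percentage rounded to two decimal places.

Broad underutilization rate ≈ 14.38%; headline unemployment rate ≈ 8.84%.

Labor force = 162.90 + 15.79 = 178.69 million.
Numerator = 15.79 + 2.78 + 7.52 = 26.09 million.
Denominator = 178.69 + 2.78 = 181.47 million.
Broad rate = 26.09 / 181.47 = 14.38%.
Headline unemployment rate = 15.79 / 178.69 = 8.84%.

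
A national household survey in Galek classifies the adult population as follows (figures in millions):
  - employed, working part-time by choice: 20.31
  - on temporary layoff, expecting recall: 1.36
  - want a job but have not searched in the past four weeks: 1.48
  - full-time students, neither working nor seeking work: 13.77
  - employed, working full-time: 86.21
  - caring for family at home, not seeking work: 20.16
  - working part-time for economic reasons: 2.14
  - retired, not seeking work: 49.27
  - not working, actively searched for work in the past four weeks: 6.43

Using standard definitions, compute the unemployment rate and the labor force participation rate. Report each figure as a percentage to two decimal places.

Unemployment rate ≈ 6.69%; labor force participation rate ≈ 57.90%.

Employed = 20.31 + 86.21 + 2.14 = 108.66 million (anyone who worked, including part-time for economic reasons, counts as employed).
Unemployed = 1.36 + 6.43 = 7.79 million (jobless and actively searching, or on temporary layoff).
Labor force = 108.66 + 7.79 = 116.45 million.
Not in labor force = 1.48 + 13.77 + 20.16 + 49.27 = 84.68 million (those not working and not actively searching are outside the labor force — including those who want a job but have given up searching).
Civilian working-age population = 116.45 + 84.68 = 201.13 million.
Unemployment rate = 7.79 / 116.45 = 6.69%.
Labor force participation rate = 116.45 / 201.13 = 57.90%.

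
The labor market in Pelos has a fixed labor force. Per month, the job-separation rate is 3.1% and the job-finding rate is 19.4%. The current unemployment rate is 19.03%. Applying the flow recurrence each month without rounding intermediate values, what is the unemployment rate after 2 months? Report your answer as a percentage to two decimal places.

With a fixed labor force, u_{t+1} = u_t + s·(1−u_t) − f·u_t = u_t·(1−s−f) + s.
Here 1−s−f = 0.775 and s = 0.031.
u_1 = 0.190300 × 0.775 + 0.031 = 0.178482.
u_2 = 0.178482 × 0.775 + 0.031 = 0.169324.

Unemployment rate after two months ≈ 16.93%.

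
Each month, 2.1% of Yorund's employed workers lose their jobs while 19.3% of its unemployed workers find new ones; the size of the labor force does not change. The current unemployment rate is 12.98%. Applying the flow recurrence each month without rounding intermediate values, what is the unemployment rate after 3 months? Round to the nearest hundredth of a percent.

With a fixed labor force, u_{t+1} = u_t + s·(1−u_t) − f·u_t = u_t·(1−s−f) + s.
Here 1−s−f = 0.786 and s = 0.021.
u_1 = 0.129800 × 0.786 + 0.021 = 0.123023.
u_2 = 0.123023 × 0.786 + 0.021 = 0.117696.
u_3 = 0.117696 × 0.786 + 0.021 = 0.113509.

Unemployment rate after three months ≈ 11.35%.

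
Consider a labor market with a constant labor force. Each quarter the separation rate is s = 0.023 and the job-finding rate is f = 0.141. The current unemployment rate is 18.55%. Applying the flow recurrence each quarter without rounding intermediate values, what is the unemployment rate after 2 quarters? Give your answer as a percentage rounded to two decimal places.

Unemployment rate after two quarters ≈ 17.19%.

With a fixed labor force, u_{t+1} = u_t + s·(1−u_t) − f·u_t = u_t·(1−s−f) + s.
Here 1−s−f = 0.836 and s = 0.023.
u_1 = 0.185500 × 0.836 + 0.023 = 0.178078.
u_2 = 0.178078 × 0.836 + 0.023 = 0.171873.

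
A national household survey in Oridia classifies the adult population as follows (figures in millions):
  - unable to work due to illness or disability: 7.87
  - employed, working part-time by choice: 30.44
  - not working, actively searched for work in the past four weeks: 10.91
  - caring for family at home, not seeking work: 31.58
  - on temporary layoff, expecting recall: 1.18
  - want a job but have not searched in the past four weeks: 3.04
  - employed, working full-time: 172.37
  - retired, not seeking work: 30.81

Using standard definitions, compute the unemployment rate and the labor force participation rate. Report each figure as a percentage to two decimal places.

Unemployment rate ≈ 5.63%; labor force participation rate ≈ 74.57%.

Employed = 30.44 + 172.37 = 202.81 million.
Unemployed = 10.91 + 1.18 = 12.09 million (jobless and actively searching, or on temporary layoff).
Labor force = 202.81 + 12.09 = 214.90 million.
Not in labor force = 7.87 + 31.58 + 3.04 + 30.81 = 73.30 million (those not working and not actively searching are outside the labor force — including those who want a job but have given up searching).
Civilian working-age population = 214.90 + 73.30 = 288.20 million.
Unemployment rate = 12.09 / 214.90 = 5.63%.
Labor force participation rate = 214.90 / 288.20 = 74.57%.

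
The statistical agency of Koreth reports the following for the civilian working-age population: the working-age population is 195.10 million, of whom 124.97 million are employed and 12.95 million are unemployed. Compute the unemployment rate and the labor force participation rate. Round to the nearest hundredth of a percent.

Labor force = employed + unemployed = 124.97 + 12.95 = 137.92 million.
Unemployment rate = 12.95 / 137.92 = 9.39%.
Labor force participation rate = 137.92 / 195.10 = 70.69%.

Unemployment rate ≈ 9.39%; labor force participation rate ≈ 70.69%.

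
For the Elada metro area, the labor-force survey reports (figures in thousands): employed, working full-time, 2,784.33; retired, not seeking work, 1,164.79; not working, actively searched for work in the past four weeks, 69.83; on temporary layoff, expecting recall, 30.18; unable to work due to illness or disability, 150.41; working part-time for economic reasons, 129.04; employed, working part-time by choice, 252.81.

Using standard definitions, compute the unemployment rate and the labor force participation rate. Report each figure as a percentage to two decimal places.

Unemployment rate ≈ 3.06%; labor force participation rate ≈ 71.29%.

Employed = 2,784.33 + 129.04 + 252.81 = 3,166.18 thousand (anyone who worked, including part-time for economic reasons, counts as employed).
Unemployed = 69.83 + 30.18 = 100.01 thousand (jobless and actively searching, or on temporary layoff).
Labor force = 3,166.18 + 100.01 = 3,266.19 thousand.
Not in labor force = 1,164.79 + 150.41 = 1,315.20 thousand (those not working and not actively searching are outside the labor force).
Civilian working-age population = 3,266.19 + 1,315.20 = 4,581.39 thousand.
Unemployment rate = 100.01 / 3,266.19 = 3.06%.
Labor force participation rate = 3,266.19 / 4,581.39 = 71.29%.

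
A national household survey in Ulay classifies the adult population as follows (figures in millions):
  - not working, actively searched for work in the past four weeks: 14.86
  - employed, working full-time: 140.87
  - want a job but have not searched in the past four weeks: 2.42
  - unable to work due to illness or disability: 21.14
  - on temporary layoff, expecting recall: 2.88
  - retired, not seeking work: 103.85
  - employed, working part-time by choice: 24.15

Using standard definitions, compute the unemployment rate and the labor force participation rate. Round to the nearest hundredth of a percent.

Employed = 140.87 + 24.15 = 165.02 million.
Unemployed = 14.86 + 2.88 = 17.74 million (jobless and actively searching, or on temporary layoff).
Labor force = 165.02 + 17.74 = 182.76 million.
Not in labor force = 2.42 + 21.14 + 103.85 = 127.41 million (those not working and not actively searching are outside the labor force — including those who want a job but have given up searching).
Civilian working-age population = 182.76 + 127.41 = 310.17 million.
Unemployment rate = 17.74 / 182.76 = 9.71%.
Labor force participation rate = 182.76 / 310.17 = 58.92%.

Unemployment rate ≈ 9.71%; labor force participation rate ≈ 58.92%.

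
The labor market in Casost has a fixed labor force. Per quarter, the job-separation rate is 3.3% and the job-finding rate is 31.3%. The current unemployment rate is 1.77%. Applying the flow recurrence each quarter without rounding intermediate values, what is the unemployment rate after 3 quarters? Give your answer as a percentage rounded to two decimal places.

With a fixed labor force, u_{t+1} = u_t + s·(1−u_t) − f·u_t = u_t·(1−s−f) + s.
Here 1−s−f = 0.654 and s = 0.033.
u_1 = 0.017700 × 0.654 + 0.033 = 0.044576.
u_2 = 0.044576 × 0.654 + 0.033 = 0.062153.
u_3 = 0.062153 × 0.654 + 0.033 = 0.073648.

Unemployment rate after three quarters ≈ 7.36%.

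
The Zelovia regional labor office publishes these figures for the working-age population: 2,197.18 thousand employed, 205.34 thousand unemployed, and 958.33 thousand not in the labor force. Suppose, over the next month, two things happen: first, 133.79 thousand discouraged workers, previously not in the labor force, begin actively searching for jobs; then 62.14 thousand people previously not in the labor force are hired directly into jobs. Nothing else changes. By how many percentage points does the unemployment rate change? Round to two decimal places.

Initially, labor force = 2,197.18 + 205.34 = 2,402.52 thousand, so u = 205.34/2,402.52 = 8.55%.
After the first change, unemployed and labor force both rise by 133.79 → E = 2,197.18, U = 339.13, labor force = 2,536.31 thousand.
After the second change, employed and labor force both rise by 62.14; unemployed unchanged → E = 2,259.32, U = 339.13, labor force = 2,598.45 thousand.
New unemployment rate = 339.13 / 2,598.45 = 13.05%.
Change = 13.05% − 8.55% = +4.50 percentage points.

The unemployment rate changes by +4.50 percentage points.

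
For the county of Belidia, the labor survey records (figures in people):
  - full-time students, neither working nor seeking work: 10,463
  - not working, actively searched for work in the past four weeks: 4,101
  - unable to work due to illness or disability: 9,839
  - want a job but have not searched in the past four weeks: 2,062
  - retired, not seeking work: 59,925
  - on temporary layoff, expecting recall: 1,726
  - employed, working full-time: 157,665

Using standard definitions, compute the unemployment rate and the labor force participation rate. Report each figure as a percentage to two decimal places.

Employed = 157,665.
Unemployed = 4,101 + 1,726 = 5,827 (jobless and actively searching, or on temporary layoff).
Labor force = 157,665 + 5,827 = 163,492.
Not in labor force = 10,463 + 9,839 + 2,062 + 59,925 = 82,289 (those not working and not actively searching are outside the labor force — including those who want a job but have given up searching).
Civilian working-age population = 163,492 + 82,289 = 245,781.
Unemployment rate = 5,827 / 163,492 = 3.56%.
Labor force participation rate = 163,492 / 245,781 = 66.52%.

Unemployment rate ≈ 3.56%; labor force participation rate ≈ 66.52%.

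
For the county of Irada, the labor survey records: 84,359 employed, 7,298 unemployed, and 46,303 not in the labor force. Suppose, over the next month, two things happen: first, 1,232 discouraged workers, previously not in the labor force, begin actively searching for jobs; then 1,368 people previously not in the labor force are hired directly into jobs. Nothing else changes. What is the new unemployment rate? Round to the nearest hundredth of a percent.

Initially, labor force = 84,359 + 7,298 = 91,657, so u = 7,298/91,657 = 7.96%.
After the first change, unemployed and labor force both rise by 1,232 → E = 84,359, U = 8,530, labor force = 92,889.
After the second change, employed and labor force both rise by 1,368; unemployed unchanged → E = 85,727, U = 8,530, labor force = 94,257.
New unemployment rate = 8,530 / 94,257 = 9.05%.

New unemployment rate ≈ 9.05%.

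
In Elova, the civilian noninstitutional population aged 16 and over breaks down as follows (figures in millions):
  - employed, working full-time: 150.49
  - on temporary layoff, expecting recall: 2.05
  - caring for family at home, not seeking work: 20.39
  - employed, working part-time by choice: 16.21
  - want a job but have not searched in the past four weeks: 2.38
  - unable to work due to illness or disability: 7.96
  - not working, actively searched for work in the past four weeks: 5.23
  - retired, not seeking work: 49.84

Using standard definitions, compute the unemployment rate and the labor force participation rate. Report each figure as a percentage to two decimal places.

Unemployment rate ≈ 4.18%; labor force participation rate ≈ 68.35%.

Employed = 150.49 + 16.21 = 166.70 million.
Unemployed = 2.05 + 5.23 = 7.28 million (jobless and actively searching, or on temporary layoff).
Labor force = 166.70 + 7.28 = 173.98 million.
Not in labor force = 20.39 + 2.38 + 7.96 + 49.84 = 80.57 million (those not working and not actively searching are outside the labor force — including those who want a job but have given up searching).
Civilian working-age population = 173.98 + 80.57 = 254.55 million.
Unemployment rate = 7.28 / 173.98 = 4.18%.
Labor force participation rate = 173.98 / 254.55 = 68.35%.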